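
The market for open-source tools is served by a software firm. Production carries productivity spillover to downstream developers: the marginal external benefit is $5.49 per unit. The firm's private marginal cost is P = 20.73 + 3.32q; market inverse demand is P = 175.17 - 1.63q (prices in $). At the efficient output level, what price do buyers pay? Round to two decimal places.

Social marginal cost = private MC − MEB = 15.24 + 3.32q.
Set SMC = demand: 15.24 + 3.32q = 175.17 - 1.63q → q* = 32.3091.
Consumer price on the demand curve at q*: 175.17 − 1.63×32.3091 = 122.5062.

P = $122.51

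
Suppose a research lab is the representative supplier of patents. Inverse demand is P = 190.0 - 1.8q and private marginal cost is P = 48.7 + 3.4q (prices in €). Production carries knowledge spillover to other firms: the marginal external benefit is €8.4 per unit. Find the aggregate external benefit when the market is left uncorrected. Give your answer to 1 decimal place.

€228.3

Market equilibrium (private): 48.7 + 3.4q = 190.0 - 1.8q → q_m = 27.1731.
Total external benefit = MEB × q_m = 8.4 × 27.1731 = 228.2540.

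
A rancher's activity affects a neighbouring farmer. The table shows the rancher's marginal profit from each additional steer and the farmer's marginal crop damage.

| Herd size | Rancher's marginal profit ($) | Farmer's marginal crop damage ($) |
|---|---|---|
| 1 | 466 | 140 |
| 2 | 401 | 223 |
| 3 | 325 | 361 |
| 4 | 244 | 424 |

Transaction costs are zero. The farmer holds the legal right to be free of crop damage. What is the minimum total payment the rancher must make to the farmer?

$363

Efficient level: marginal profit ≥ marginal crop damage through level 2, so k* = 2.
With the farmer holding the right, the rancher must at least compensate total damage at k*: 140 + 223 = 363.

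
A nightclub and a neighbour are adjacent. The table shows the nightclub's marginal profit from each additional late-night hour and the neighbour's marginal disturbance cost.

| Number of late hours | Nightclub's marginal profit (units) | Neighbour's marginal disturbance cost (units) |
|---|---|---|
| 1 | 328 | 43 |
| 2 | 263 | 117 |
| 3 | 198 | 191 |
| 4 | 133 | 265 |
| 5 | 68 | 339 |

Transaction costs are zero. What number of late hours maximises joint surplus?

3

Bargaining reaches the level where marginal profit last exceeds marginal disturbance cost.
That holds through level 3 (198 ≥ 191) but not at 4 (133 < 265).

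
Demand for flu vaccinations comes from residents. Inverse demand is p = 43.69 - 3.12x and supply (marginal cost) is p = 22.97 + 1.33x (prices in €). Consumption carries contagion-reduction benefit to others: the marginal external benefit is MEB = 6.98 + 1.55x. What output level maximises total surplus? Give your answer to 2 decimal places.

Social marginal benefit = demand + MEB = 50.67 - 1.57x.
Set SMB = MC: 50.67 - 1.57x = 22.97 + 1.33x → x* = 9.5517.

x* = 9.55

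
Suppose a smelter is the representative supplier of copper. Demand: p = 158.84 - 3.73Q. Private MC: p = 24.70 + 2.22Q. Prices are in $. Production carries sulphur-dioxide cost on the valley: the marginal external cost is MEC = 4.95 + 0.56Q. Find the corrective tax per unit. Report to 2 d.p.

Social marginal cost = private MC + MEC = 29.65 + 2.78Q.
Set SMC = demand: 29.65 + 2.78Q = 158.84 - 3.73Q → Q* = 19.8449.
The Pigouvian tax equals MEC at Q*: 4.95 + 0.56×19.8449 = 16.0631.

tax = $16.06 per unit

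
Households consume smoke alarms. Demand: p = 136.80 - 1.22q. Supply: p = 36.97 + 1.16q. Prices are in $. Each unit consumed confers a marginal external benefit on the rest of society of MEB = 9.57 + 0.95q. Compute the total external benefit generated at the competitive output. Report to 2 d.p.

$1237.14

Market equilibrium (private): 36.97 + 1.16q = 136.80 - 1.22q → q_m = 41.9454.
Total external benefit = ∫₀^{q_m} (9.57 + 0.95q) dq = 9.57×41.9454 + ½×0.95×41.9454² = 1237.1404.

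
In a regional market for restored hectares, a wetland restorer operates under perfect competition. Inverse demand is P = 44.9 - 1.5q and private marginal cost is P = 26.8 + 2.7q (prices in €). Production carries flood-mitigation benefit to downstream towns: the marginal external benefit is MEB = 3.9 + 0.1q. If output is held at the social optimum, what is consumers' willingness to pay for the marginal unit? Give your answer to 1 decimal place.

P = €36.9

Social marginal cost = private MC − MEB = 22.9 + 2.6q.
Set SMC = demand: 22.9 + 2.6q = 44.9 - 1.5q → q* = 5.3659.
Consumer price on the demand curve at q*: 44.9 − 1.5×5.3659 = 36.8512.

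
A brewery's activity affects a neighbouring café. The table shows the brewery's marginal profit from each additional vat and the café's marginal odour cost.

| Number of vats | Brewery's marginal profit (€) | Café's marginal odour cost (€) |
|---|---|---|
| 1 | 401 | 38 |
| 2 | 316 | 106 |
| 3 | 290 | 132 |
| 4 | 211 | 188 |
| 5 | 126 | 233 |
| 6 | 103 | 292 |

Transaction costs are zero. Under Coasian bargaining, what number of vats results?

4

Bargaining reaches the level where marginal profit last exceeds marginal odour cost.
That holds through level 4 (211 ≥ 188) but not at 5 (126 < 233).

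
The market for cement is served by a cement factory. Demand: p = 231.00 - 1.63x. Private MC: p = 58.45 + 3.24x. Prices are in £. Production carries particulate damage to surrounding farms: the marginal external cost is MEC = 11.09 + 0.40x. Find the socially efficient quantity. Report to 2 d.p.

x* = 30.64

Social marginal cost = private MC + MEC = 69.54 + 3.64x.
Set SMC = demand: 69.54 + 3.64x = 231.00 - 1.63x → x* = 30.6376.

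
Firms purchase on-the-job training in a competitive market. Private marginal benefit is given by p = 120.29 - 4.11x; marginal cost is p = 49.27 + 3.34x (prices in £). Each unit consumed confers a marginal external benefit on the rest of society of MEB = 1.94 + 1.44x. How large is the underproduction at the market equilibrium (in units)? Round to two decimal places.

Market equilibrium (private): 49.27 + 3.34x = 120.29 - 4.11x → x_m = 9.5329.
Social marginal benefit = demand + MEB = 122.23 - 2.67x.
Set SMB = MC: 122.23 - 2.67x = 49.27 + 3.34x → x* = 12.1398.
Gap = |9.5329 − 12.1398| = 2.6069.

2.61 units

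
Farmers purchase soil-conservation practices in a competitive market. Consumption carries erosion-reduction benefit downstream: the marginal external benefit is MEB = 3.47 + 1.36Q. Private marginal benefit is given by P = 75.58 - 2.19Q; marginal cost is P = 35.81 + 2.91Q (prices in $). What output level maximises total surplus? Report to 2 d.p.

Social marginal benefit = demand + MEB = 79.05 - 0.83Q.
Set SMB = MC: 79.05 - 0.83Q = 35.81 + 2.91Q → Q* = 11.5615.

Q* = 11.56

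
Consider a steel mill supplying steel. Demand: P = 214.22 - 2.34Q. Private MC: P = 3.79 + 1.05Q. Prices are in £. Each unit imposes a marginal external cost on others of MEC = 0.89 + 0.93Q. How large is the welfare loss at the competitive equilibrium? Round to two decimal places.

DWL = £397.70

Market equilibrium (private): 3.79 + 1.05Q = 214.22 - 2.34Q → Q_m = 62.0737.
Social marginal cost = private MC + MEC = 4.68 + 1.98Q.
Set SMC = demand: 4.68 + 1.98Q = 214.22 - 2.34Q → Q* = 48.5046.
Between Q* and Q_m the wedge SMC − demand runs linearly from 0 to MEC(Q_m), so the loss is a triangle.
DWL = ½ × 13.5691 × 58.6186 = 397.7008.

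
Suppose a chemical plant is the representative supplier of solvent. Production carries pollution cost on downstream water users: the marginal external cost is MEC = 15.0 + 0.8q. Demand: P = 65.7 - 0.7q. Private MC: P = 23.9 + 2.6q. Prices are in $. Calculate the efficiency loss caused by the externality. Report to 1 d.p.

DWL = $77.0

Market equilibrium (private): 23.9 + 2.6q = 65.7 - 0.7q → q_m = 12.6667.
Social marginal cost = private MC + MEC = 38.9 + 3.4q.
Set SMC = demand: 38.9 + 3.4q = 65.7 - 0.7q → q* = 6.5366.
The welfare-loss triangle has base |q_m − q*| and height MEC(q_m) (the vertical gap between SMC and demand is zero at q* and MEC at q_m).
DWL = ½ × 6.1301 × 25.1333 = 77.0348.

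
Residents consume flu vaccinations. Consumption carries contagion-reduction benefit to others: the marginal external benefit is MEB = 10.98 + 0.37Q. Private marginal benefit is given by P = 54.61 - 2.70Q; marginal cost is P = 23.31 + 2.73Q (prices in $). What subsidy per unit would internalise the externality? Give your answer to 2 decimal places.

Social marginal benefit = demand + MEB = 65.59 - 2.33Q.
Set SMB = MC: 65.59 - 2.33Q = 23.31 + 2.73Q → Q* = 8.3557.
The Pigouvian subsidy equals MEB at Q*: 10.98 + 0.37×8.3557 = 14.0716.

subsidy = $14.07 per unit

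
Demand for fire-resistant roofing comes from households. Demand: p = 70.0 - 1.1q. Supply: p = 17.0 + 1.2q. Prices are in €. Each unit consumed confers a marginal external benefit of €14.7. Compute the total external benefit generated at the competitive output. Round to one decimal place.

Market equilibrium (private): 17.0 + 1.2q = 70.0 - 1.1q → q_m = 23.0435.
Total external benefit = MEB × q_m = 14.7 × 23.0435 = 338.7395.

€338.7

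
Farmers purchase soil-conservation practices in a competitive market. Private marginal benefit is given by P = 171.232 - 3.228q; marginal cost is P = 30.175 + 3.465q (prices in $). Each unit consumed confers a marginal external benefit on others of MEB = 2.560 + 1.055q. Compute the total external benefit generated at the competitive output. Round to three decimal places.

Market equilibrium (private): 30.175 + 3.465q = 171.232 - 3.228q → q_m = 21.0753.
Total external benefit = ∫₀^{q_m} (2.560 + 1.055q) dq = 2.560×21.0753 + ½×1.055×21.0753² = 288.2515.

$288.252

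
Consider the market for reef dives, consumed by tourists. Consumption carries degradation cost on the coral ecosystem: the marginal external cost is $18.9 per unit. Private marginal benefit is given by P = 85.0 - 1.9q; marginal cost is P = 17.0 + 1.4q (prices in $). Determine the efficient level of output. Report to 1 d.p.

Social marginal benefit = demand − MEC = 66.1 - 1.9q.
Set SMB = MC: 66.1 - 1.9q = 17.0 + 1.4q → q* = 14.8788.

q* = 14.9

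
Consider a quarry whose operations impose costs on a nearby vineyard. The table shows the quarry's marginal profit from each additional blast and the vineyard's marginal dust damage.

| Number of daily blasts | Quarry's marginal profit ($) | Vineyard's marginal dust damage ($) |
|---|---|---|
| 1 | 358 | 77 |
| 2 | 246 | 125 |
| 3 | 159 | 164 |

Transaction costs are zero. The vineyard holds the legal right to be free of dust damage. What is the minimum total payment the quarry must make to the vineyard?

$202

Efficient level: marginal profit ≥ marginal dust damage through level 2, so k* = 2.
With the vineyard holding the right, the quarry must at least compensate total damage at k*: 77 + 125 = 202.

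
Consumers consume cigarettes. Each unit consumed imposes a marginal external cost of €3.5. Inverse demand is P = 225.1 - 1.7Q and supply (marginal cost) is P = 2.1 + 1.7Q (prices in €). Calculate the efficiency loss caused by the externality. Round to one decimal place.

DWL = €1.8

Market equilibrium (private): 2.1 + 1.7Q = 225.1 - 1.7Q → Q_m = 65.5882.
Social marginal benefit = demand − MEC = 221.6 - 1.7Q.
Set SMB = MC: 221.6 - 1.7Q = 2.1 + 1.7Q → Q* = 64.5588.
Between Q* and Q_m the wedge MC − SMB runs linearly from 0 to MEC(Q_m), so the loss is a triangle.
DWL = ½ × 1.0294 × 3.5000 = 1.8015.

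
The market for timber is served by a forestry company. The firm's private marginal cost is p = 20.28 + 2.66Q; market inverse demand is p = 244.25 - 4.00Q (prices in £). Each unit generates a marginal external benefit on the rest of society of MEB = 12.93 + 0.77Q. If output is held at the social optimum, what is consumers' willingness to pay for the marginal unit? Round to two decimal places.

Social marginal cost = private MC − MEB = 7.35 + 1.89Q.
Set SMC = demand: 7.35 + 1.89Q = 244.25 - 4.00Q → Q* = 40.2207.
Consumer price on the demand curve at Q*: 244.25 − 4.00×40.2207 = 83.3672.

P = £83.37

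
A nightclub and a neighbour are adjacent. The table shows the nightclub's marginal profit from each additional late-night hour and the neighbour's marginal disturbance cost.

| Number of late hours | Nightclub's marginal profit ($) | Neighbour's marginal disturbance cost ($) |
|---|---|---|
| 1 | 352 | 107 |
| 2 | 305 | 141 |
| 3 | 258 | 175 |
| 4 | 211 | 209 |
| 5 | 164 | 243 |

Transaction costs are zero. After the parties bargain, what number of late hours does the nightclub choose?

Bargaining reaches the level where marginal profit last exceeds marginal disturbance cost.
That holds through level 4 (211 ≥ 209) but not at 5 (164 < 243).

4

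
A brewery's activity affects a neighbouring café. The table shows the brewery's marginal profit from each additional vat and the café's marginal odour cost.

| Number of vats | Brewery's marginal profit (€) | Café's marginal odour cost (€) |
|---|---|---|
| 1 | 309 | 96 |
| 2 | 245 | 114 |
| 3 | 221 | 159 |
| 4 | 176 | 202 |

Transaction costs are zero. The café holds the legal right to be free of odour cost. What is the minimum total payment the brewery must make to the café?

Efficient level: marginal profit ≥ marginal odour cost through level 3, so k* = 3.
With the café holding the right, the brewery must at least compensate total damage at k*: 96 + 114 + 159 = 369.

€369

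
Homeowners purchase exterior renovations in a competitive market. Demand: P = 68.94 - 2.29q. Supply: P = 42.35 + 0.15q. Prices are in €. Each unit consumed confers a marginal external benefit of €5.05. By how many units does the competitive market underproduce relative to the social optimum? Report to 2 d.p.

Market equilibrium (private): 42.35 + 0.15q = 68.94 - 2.29q → q_m = 10.8975.
Social marginal benefit = demand + MEB = 73.99 - 2.29q.
Set SMB = MC: 73.99 - 2.29q = 42.35 + 0.15q → q* = 12.9672.
Gap = |10.8975 − 12.9672| = 2.0697.

2.07 units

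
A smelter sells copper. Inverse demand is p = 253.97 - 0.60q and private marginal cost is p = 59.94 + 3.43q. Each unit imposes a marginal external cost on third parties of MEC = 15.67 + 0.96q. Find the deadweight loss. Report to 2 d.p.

DWL = 383.81

Market equilibrium (private): 59.94 + 3.43q = 253.97 - 0.60q → q_m = 48.1464.
Social marginal cost = private MC + MEC = 75.61 + 4.39q.
Set SMC = demand: 75.61 + 4.39q = 253.97 - 0.60q → q* = 35.7435.
The loss is the area between SMC and demand from q* to q_m; with linear curves that's a triangle of height MEC(q_m).
DWL = ½ × 12.4029 × 61.8905 = 383.8108.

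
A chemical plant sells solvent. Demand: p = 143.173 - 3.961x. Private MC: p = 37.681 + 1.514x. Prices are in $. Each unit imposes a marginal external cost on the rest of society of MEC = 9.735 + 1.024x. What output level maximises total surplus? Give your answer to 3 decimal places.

Social marginal cost = private MC + MEC = 47.416 + 2.538x.
Set SMC = demand: 47.416 + 2.538x = 143.173 - 3.961x → x* = 14.7341.

x* = 14.734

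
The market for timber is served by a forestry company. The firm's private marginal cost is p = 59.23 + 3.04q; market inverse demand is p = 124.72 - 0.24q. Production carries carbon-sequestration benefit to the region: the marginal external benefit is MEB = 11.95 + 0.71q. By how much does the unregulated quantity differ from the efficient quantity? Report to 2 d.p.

10.17 units

Market equilibrium (private): 59.23 + 3.04q = 124.72 - 0.24q → q_m = 19.9665.
Social marginal cost = private MC − MEB = 47.28 + 2.33q.
Set SMC = demand: 47.28 + 2.33q = 124.72 - 0.24q → q* = 30.1323.
Gap = |19.9665 − 30.1323| = 10.1658.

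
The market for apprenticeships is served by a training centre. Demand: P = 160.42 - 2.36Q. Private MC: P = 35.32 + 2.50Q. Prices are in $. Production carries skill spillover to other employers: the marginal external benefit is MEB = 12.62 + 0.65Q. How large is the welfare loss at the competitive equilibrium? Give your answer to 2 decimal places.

DWL = $102.32

Market equilibrium (private): 35.32 + 2.50Q = 160.42 - 2.36Q → Q_m = 25.7407.
Social marginal cost = private MC − MEB = 22.70 + 1.85Q.
Set SMC = demand: 22.70 + 1.85Q = 160.42 - 2.36Q → Q* = 32.7126.
The loss is the area between SMC and demand from Q* to Q_m; with linear curves that's a triangle of height MEB(Q_m).
DWL = ½ × 6.9719 × 29.3515 = 102.3179.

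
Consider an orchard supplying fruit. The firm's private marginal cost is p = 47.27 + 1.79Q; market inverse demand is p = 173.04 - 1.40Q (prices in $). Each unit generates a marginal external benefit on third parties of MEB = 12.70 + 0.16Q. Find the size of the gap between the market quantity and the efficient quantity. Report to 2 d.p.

6.27 units

Market equilibrium (private): 47.27 + 1.79Q = 173.04 - 1.40Q → Q_m = 39.4263.
Social marginal cost = private MC − MEB = 34.57 + 1.63Q.
Set SMC = demand: 34.57 + 1.63Q = 173.04 - 1.40Q → Q* = 45.6997.
Gap = |39.4263 − 45.6997| = 6.2734.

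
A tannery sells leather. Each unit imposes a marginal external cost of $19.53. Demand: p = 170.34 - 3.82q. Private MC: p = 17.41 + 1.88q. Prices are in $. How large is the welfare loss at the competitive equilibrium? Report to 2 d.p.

Market equilibrium (private): 17.41 + 1.88q = 170.34 - 3.82q → q_m = 26.8298.
Social marginal cost = private MC + MEC = 36.94 + 1.88q.
Set SMC = demand: 36.94 + 1.88q = 170.34 - 3.82q → q* = 23.4035.
Height of the DWL triangle at q_m is SMC(q_m) − demand(q_m) = MEC(q_m) = 19.5300.
DWL = ½ × 3.4263 × 19.5300 = 33.4578.

DWL = $33.46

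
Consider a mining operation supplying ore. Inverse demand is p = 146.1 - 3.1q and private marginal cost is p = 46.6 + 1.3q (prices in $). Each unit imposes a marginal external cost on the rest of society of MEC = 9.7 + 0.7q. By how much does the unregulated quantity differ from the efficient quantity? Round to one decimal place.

Market equilibrium (private): 46.6 + 1.3q = 146.1 - 3.1q → q_m = 22.6136.
Social marginal cost = private MC + MEC = 56.3 + 2.0q.
Set SMC = demand: 56.3 + 2.0q = 146.1 - 3.1q → q* = 17.6078.
Gap = |22.6136 − 17.6078| = 5.0058.

5.0 units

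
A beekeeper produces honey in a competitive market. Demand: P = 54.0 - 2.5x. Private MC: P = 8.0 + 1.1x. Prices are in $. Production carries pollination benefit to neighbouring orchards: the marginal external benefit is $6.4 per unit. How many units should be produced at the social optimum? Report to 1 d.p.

Social marginal cost = private MC − MEB = 1.6 + 1.1x.
Set SMC = demand: 1.6 + 1.1x = 54.0 - 2.5x → x* = 14.5556.

x* = 14.6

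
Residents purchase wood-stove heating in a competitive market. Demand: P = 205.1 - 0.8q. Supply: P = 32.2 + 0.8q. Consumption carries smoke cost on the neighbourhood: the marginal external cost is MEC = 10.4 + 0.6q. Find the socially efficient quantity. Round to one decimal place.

Social marginal benefit = demand − MEC = 194.7 - 1.4q.
Set SMB = MC: 194.7 - 1.4q = 32.2 + 0.8q → q* = 73.8636.

q* = 73.9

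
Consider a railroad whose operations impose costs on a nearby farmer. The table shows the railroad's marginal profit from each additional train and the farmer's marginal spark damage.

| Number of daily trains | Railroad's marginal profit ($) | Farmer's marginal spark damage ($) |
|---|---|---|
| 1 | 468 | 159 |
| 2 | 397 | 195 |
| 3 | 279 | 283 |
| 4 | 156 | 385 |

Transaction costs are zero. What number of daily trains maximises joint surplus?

Bargaining reaches the level where marginal profit last exceeds marginal spark damage.
That holds through level 2 (397 ≥ 195) but not at 3 (279 < 283).

2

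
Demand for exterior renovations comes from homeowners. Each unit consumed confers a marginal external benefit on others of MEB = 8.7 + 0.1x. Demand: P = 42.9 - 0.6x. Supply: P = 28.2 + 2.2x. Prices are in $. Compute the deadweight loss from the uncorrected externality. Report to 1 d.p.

Market equilibrium (private): 28.2 + 2.2x = 42.9 - 0.6x → x_m = 5.2500.
Social marginal benefit = demand + MEB = 51.6 - 0.5x.
Set SMB = MC: 51.6 - 0.5x = 28.2 + 2.2x → x* = 8.6667.
The welfare-loss triangle has base |x_m − x*| and height MEB(x_m) (the vertical gap between SMB and MC is zero at x* and MEB at x_m).
DWL = ½ × 3.4167 × 9.2250 = 15.7595.

DWL = $15.8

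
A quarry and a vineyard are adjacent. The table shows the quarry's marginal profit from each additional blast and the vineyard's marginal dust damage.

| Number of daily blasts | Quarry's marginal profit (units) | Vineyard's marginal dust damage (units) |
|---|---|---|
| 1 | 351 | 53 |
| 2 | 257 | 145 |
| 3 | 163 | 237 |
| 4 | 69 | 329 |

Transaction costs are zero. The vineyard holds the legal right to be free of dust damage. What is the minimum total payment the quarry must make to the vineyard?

198

Efficient level: marginal profit ≥ marginal dust damage through level 2, so k* = 2.
With the vineyard holding the right, the quarry must at least compensate total damage at k*: 53 + 145 = 198.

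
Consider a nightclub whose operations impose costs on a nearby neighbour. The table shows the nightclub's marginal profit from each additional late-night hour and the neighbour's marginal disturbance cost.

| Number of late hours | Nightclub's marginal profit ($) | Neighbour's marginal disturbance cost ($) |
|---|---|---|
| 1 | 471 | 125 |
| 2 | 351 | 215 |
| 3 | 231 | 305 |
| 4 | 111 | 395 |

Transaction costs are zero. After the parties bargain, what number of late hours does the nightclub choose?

2

Bargaining reaches the level where marginal profit last exceeds marginal disturbance cost.
That holds through level 2 (351 ≥ 215) but not at 3 (231 < 305).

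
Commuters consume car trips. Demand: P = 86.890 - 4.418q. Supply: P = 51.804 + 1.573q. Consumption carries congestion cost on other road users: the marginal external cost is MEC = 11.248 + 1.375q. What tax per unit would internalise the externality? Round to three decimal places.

Social marginal benefit = demand − MEC = 75.642 - 5.793q.
Set SMB = MC: 75.642 - 5.793q = 51.804 + 1.573q → q* = 3.2362.
The Pigouvian tax equals MEC at q*: 11.248 + 1.375×3.2362 = 15.6978.

tax = 15.698 per unit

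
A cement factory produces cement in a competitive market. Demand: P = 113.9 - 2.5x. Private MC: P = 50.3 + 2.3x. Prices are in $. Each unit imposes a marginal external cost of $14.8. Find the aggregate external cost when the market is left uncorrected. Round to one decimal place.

Market equilibrium (private): 50.3 + 2.3x = 113.9 - 2.5x → x_m = 13.2500.
Total external cost = MEC × x_m = 14.8 × 13.2500 = 196.1000.

$196.1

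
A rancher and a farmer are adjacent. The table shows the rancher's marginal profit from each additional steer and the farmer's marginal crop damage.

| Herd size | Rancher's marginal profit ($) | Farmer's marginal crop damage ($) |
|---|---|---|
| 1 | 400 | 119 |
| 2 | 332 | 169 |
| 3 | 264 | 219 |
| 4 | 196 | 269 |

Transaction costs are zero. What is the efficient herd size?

3

Bargaining reaches the level where marginal profit last exceeds marginal crop damage.
That holds through level 3 (264 ≥ 219) but not at 4 (196 < 269).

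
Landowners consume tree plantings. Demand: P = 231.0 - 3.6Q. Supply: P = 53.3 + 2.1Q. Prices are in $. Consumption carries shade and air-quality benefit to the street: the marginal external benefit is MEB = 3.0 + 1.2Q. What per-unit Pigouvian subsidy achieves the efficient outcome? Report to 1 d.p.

subsidy = $51.2 per unit

Social marginal benefit = demand + MEB = 234.0 - 2.4Q.
Set SMB = MC: 234.0 - 2.4Q = 53.3 + 2.1Q → Q* = 40.1556.
The Pigouvian subsidy equals MEB at Q*: 3.0 + 1.2×40.1556 = 51.1867.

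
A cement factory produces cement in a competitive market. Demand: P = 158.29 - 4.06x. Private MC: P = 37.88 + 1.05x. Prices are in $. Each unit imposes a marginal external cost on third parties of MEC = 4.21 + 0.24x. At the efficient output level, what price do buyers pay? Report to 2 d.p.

P = $70.11

Social marginal cost = private MC + MEC = 42.09 + 1.29x.
Set SMC = demand: 42.09 + 1.29x = 158.29 - 4.06x → x* = 21.7196.
Consumer price on the demand curve at x*: 158.29 − 4.06×21.7196 = 70.1084.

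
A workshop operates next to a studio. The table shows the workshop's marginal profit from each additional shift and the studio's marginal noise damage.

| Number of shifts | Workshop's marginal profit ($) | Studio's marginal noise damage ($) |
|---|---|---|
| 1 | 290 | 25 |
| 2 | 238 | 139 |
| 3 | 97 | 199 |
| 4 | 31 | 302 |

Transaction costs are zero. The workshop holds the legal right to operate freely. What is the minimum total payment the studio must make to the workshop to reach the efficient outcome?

Left alone the workshop would choose level 4 (marginal profit stays positive).
Efficient level: k* = 2 (marginal profit ≥ marginal noise damage through 2).
The studio must at least cover the workshop's forgone profit from cutting 4→2: 97 + 31 = 128.

$128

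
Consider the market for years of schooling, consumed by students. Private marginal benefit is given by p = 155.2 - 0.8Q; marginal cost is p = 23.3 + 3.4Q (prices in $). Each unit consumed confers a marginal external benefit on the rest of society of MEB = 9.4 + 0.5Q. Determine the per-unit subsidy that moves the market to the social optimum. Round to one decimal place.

Social marginal benefit = demand + MEB = 164.6 - 0.3Q.
Set SMB = MC: 164.6 - 0.3Q = 23.3 + 3.4Q → Q* = 38.1892.
The Pigouvian subsidy equals MEB at Q*: 9.4 + 0.5×38.1892 = 28.4946.

subsidy = $28.5 per unit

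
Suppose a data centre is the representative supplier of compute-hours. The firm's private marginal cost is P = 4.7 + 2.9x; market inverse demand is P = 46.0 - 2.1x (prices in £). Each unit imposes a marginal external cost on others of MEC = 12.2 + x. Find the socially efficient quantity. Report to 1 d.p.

Social marginal cost = private MC + MEC = 16.9 + 3.9x.
Set SMC = demand: 16.9 + 3.9x = 46.0 - 2.1x → x* = 4.8500.

x* = 4.9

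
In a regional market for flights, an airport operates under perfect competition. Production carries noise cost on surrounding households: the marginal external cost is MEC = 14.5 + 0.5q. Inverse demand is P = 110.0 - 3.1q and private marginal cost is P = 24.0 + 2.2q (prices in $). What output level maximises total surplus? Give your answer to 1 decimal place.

Social marginal cost = private MC + MEC = 38.5 + 2.7q.
Set SMC = demand: 38.5 + 2.7q = 110.0 - 3.1q → q* = 12.3276.

q* = 12.3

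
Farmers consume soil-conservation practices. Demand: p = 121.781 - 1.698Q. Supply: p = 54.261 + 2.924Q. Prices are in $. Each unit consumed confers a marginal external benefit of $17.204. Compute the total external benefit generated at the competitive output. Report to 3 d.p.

Market equilibrium (private): 54.261 + 2.924Q = 121.781 - 1.698Q → Q_m = 14.6084.
Total external benefit = MEB × Q_m = 17.204 × 14.6084 = 251.3229.

$251.323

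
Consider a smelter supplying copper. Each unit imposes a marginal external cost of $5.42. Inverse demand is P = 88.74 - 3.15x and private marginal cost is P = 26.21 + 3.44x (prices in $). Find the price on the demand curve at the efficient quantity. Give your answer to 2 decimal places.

P = $61.44

Social marginal cost = private MC + MEC = 31.63 + 3.44x.
Set SMC = demand: 31.63 + 3.44x = 88.74 - 3.15x → x* = 8.6662.
Consumer price on the demand curve at x*: 88.74 − 3.15×8.6662 = 61.4415.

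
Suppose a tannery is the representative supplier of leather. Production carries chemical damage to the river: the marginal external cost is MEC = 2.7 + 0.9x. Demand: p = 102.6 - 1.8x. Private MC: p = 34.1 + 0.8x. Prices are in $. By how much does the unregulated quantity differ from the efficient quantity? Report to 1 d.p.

7.5 units

Market equilibrium (private): 34.1 + 0.8x = 102.6 - 1.8x → x_m = 26.3462.
Social marginal cost = private MC + MEC = 36.8 + 1.7x.
Set SMC = demand: 36.8 + 1.7x = 102.6 - 1.8x → x* = 18.8000.
Gap = |26.3462 − 18.8000| = 7.5462.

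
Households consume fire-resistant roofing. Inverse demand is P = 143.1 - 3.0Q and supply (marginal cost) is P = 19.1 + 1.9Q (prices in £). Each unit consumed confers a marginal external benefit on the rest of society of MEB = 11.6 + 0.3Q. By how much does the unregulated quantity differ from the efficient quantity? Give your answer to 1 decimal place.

4.2 units

Market equilibrium (private): 19.1 + 1.9Q = 143.1 - 3.0Q → Q_m = 25.3061.
Social marginal benefit = demand + MEB = 154.7 - 2.7Q.
Set SMB = MC: 154.7 - 2.7Q = 19.1 + 1.9Q → Q* = 29.4783.
Gap = |25.3061 − 29.4783| = 4.1722.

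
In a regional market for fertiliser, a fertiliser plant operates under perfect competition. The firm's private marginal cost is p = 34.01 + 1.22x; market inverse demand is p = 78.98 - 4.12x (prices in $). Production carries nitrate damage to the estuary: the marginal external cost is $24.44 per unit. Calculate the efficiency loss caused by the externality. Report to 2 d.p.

Market equilibrium (private): 34.01 + 1.22x = 78.98 - 4.12x → x_m = 8.4213.
Social marginal cost = private MC + MEC = 58.45 + 1.22x.
Set SMC = demand: 58.45 + 1.22x = 78.98 - 4.12x → x* = 3.8446.
The loss is the area between SMC and demand from x* to x_m; with linear curves that's a triangle of height MEC(x_m).
DWL = ½ × 4.5767 × 24.4400 = 55.9273.

DWL = $55.93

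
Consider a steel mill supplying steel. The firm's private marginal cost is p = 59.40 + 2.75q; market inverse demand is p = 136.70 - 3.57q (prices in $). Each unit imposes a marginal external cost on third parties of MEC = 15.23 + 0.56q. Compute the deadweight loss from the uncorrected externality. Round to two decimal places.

Market equilibrium (private): 59.40 + 2.75q = 136.70 - 3.57q → q_m = 12.2310.
Social marginal cost = private MC + MEC = 74.63 + 3.31q.
Set SMC = demand: 74.63 + 3.31q = 136.70 - 3.57q → q* = 9.0218.
Height of the DWL triangle at q_m is SMC(q_m) − demand(q_m) = MEC(q_m) = 22.0794.
DWL = ½ × 3.2092 × 22.0794 = 35.4286.

DWL = $35.43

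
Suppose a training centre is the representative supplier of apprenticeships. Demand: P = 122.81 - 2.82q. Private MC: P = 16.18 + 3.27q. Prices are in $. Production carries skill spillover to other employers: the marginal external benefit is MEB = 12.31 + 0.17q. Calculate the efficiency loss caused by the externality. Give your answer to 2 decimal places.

Market equilibrium (private): 16.18 + 3.27q = 122.81 - 2.82q → q_m = 17.5090.
Social marginal cost = private MC − MEB = 3.87 + 3.10q.
Set SMC = demand: 3.87 + 3.10q = 122.81 - 2.82q → q* = 20.0912.
Height of the DWL triangle at q_m is demand(q_m) − SMC(q_m) = MEB(q_m) = 15.2865.
DWL = ½ × 2.5822 × 15.2865 = 19.7364.

DWL = $19.74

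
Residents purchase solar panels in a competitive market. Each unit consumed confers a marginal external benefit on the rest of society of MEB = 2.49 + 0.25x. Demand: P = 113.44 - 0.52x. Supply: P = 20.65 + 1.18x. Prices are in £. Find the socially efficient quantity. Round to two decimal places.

x* = 65.71

Social marginal benefit = demand + MEB = 115.93 - 0.27x.
Set SMB = MC: 115.93 - 0.27x = 20.65 + 1.18x → x* = 65.7103.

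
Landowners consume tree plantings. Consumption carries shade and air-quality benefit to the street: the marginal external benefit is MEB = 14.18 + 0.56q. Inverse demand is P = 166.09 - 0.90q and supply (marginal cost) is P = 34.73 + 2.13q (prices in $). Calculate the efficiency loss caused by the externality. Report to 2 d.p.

Market equilibrium (private): 34.73 + 2.13q = 166.09 - 0.90q → q_m = 43.3531.
Social marginal benefit = demand + MEB = 180.27 - 0.34q.
Set SMB = MC: 180.27 - 0.34q = 34.73 + 2.13q → q* = 58.9231.
The loss is the area between SMB and MC from q* to q_m; with linear curves that's a triangle of height MEB(q_m).
DWL = ½ × 15.5700 × 38.4578 = 299.3940.

DWL = $299.39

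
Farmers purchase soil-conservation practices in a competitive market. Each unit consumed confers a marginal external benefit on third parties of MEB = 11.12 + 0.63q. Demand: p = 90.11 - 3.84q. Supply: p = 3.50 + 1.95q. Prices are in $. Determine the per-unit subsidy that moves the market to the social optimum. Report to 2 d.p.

subsidy = $23.05 per unit

Social marginal benefit = demand + MEB = 101.23 - 3.21q.
Set SMB = MC: 101.23 - 3.21q = 3.50 + 1.95q → q* = 18.9399.
The Pigouvian subsidy equals MEB at q*: 11.12 + 0.63×18.9399 = 23.0521.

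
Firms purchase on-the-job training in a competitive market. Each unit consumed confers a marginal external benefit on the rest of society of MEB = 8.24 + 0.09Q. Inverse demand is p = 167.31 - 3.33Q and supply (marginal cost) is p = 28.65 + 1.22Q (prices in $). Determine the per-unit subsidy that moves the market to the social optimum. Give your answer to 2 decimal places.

subsidy = $11.20 per unit

Social marginal benefit = demand + MEB = 175.55 - 3.24Q.
Set SMB = MC: 175.55 - 3.24Q = 28.65 + 1.22Q → Q* = 32.9372.
The Pigouvian subsidy equals MEB at Q*: 8.24 + 0.09×32.9372 = 11.2043.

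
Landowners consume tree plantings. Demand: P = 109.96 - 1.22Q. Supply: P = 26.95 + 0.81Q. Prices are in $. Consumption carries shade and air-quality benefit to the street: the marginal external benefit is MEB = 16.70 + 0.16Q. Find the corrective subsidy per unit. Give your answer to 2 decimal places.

subsidy = $25.23 per unit

Social marginal benefit = demand + MEB = 126.66 - 1.06Q.
Set SMB = MC: 126.66 - 1.06Q = 26.95 + 0.81Q → Q* = 53.3209.
The Pigouvian subsidy equals MEB at Q*: 16.70 + 0.16×53.3209 = 25.2313.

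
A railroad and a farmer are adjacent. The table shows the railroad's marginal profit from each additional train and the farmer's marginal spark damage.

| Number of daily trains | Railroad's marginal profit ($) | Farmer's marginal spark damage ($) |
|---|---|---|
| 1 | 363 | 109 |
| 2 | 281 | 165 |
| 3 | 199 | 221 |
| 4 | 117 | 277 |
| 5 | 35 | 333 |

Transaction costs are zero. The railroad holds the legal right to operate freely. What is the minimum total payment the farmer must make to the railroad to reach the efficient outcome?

$351

Left alone the railroad would choose level 5 (marginal profit stays positive).
Efficient level: k* = 2 (marginal profit ≥ marginal spark damage through 2).
The farmer must at least cover the railroad's forgone profit from cutting 5→2: 199 + 117 + 35 = 351.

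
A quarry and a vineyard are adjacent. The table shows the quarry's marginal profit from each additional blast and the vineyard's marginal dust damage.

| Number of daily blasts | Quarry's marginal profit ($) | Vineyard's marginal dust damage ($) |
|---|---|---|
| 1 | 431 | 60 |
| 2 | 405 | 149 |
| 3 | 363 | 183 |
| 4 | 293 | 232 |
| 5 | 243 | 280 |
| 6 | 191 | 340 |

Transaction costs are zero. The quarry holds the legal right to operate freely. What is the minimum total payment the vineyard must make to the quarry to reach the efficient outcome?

$434

Left alone the quarry would choose level 6 (marginal profit stays positive).
Efficient level: k* = 4 (marginal profit ≥ marginal dust damage through 4).
The vineyard must at least cover the quarry's forgone profit from cutting 6→4: 243 + 191 = 434.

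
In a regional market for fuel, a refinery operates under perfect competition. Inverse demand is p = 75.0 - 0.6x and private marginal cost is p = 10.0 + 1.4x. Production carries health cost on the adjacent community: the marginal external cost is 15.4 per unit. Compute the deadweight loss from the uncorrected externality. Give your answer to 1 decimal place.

DWL = 59.3

Market equilibrium (private): 10.0 + 1.4x = 75.0 - 0.6x → x_m = 32.5000.
Social marginal cost = private MC + MEC = 25.4 + 1.4x.
Set SMC = demand: 25.4 + 1.4x = 75.0 - 0.6x → x* = 24.8000.
The loss is the area between SMC and demand from x* to x_m; with linear curves that's a triangle of height MEC(x_m).
DWL = ½ × 7.7000 × 15.4000 = 59.2900.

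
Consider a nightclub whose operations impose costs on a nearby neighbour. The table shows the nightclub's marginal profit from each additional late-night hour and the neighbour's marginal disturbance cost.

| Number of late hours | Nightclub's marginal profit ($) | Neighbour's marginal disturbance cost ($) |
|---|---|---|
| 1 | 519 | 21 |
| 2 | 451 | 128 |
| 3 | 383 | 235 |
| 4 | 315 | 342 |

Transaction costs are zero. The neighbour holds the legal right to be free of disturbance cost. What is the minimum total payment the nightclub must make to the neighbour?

$384

Efficient level: marginal profit ≥ marginal disturbance cost through level 3, so k* = 3.
With the neighbour holding the right, the nightclub must at least compensate total damage at k*: 21 + 128 + 235 = 384.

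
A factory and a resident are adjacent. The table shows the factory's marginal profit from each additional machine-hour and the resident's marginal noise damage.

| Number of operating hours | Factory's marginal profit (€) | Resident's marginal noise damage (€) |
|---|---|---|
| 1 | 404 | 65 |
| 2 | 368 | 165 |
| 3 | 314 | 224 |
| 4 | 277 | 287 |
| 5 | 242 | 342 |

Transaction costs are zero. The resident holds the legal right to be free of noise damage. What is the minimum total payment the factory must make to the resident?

€454

Efficient level: marginal profit ≥ marginal noise damage through level 3, so k* = 3.
With the resident holding the right, the factory must at least compensate total damage at k*: 65 + 165 + 224 = 454.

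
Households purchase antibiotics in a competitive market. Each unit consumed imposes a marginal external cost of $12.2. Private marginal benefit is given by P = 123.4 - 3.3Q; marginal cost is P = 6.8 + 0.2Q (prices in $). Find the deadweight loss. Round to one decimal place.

Market equilibrium (private): 6.8 + 0.2Q = 123.4 - 3.3Q → Q_m = 33.3143.
Social marginal benefit = demand − MEC = 111.2 - 3.3Q.
Set SMB = MC: 111.2 - 3.3Q = 6.8 + 0.2Q → Q* = 29.8286.
The welfare-loss triangle has base |Q_m − Q*| and height MEC(Q_m) (the vertical gap between SMB and MC is zero at Q* and MEC at Q_m).
DWL = ½ × 3.4857 × 12.2000 = 21.2628.

DWL = $21.3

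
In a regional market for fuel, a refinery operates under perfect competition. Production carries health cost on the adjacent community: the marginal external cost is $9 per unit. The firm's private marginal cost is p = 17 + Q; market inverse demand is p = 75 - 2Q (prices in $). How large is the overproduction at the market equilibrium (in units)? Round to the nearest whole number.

Market equilibrium (private): 17 + Q = 75 - 2Q → Q_m = 19.3333.
Social marginal cost = private MC + MEC = 26 + Q.
Set SMC = demand: 26 + Q = 75 - 2Q → Q* = 16.3333.
Gap = |19.3333 − 16.3333| = 3.0000.

3 units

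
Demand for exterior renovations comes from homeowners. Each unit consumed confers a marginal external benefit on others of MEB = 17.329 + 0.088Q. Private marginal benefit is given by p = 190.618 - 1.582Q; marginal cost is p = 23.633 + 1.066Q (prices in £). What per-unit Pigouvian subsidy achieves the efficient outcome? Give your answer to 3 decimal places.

Social marginal benefit = demand + MEB = 207.947 - 1.494Q.
Set SMB = MC: 207.947 - 1.494Q = 23.633 + 1.066Q → Q* = 71.9977.
The Pigouvian subsidy equals MEB at Q*: 17.329 + 0.088×71.9977 = 23.6648.

subsidy = £23.665 per unit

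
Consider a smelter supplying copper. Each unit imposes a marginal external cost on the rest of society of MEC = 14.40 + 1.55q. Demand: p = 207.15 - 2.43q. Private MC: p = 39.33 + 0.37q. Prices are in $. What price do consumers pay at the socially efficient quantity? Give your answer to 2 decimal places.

P = $121.45

Social marginal cost = private MC + MEC = 53.73 + 1.92q.
Set SMC = demand: 53.73 + 1.92q = 207.15 - 2.43q → q* = 35.2690.
Consumer price on the demand curve at q*: 207.15 − 2.43×35.2690 = 121.4463.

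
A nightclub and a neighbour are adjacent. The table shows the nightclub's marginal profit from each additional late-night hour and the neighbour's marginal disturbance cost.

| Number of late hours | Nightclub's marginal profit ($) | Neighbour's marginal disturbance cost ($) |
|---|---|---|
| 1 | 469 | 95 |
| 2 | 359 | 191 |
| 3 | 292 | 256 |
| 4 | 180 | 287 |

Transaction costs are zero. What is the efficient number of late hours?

3

Bargaining reaches the level where marginal profit last exceeds marginal disturbance cost.
That holds through level 3 (292 ≥ 256) but not at 4 (180 < 287).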